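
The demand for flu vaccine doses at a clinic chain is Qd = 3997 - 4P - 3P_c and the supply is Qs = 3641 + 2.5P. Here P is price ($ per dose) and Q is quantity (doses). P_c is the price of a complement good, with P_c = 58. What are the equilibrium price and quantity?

P* = 28, Q* = 3711

With P_c = 58, demand is Qd = 3823 - 4P.
At equilibrium Qd = Qs, so 3823 - 4P = 3641 + 2.5P; collecting terms, 182 = 6.5P and P* = 28.
Then Q* = 3823 - 4(28) = 3711.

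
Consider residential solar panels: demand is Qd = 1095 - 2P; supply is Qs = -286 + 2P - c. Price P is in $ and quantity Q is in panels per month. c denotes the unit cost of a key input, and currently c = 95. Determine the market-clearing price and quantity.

P* = 369, Q* = 357

With c = 95, supply is Qs = -381 + 2P.
At equilibrium Qd = Qs, so 1095 - 2P = -381 + 2P; collecting terms, 1476 = 4P and P* = 369.
From the demand curve, Q* = 1095 - 2(369) = 357.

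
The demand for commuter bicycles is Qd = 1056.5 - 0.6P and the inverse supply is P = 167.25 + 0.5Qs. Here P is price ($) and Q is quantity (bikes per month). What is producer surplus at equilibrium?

Producer surplus = 135240.0625

In direct form, Qs = -334.5 + 2P.
Set Qd = Qs: 1056.5 - 0.6P = -334.5 + 2P, so 1391 = 2.6P and P* = 535.
Substitute back: Q* = 1056.5 - 0.6(535) = 735.5.
Supply choke price (Qs = 0): P = 167.25. Producer surplus = ½ × (535 - 167.25) × 735.5 = 135240.0625.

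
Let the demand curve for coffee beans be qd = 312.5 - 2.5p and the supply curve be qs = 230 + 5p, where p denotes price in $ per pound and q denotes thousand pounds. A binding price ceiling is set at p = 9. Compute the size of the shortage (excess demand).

Shortage = 15

At p = 9: qd = 290 and qs = 275.
Shortage = qd - qs = 290 - 275 = 15.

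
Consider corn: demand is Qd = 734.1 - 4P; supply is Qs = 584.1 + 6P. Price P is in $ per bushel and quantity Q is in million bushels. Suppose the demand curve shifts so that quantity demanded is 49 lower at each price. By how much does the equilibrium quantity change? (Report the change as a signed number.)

ΔQ = -29.4

The market clears where 734.1 - 4P = 584.1 + 6P. Rearranging, 10P = 150, hence P* = 15.
Then Q* = 734.1 - 4(15) = 674.1.
After the shift, demand is Qd = 685.1 - 4P.
New equilibrium: 101 = 10P, so P = 10.1 and Q = 644.7.
ΔQ = 644.7 - 674.1 = -29.4.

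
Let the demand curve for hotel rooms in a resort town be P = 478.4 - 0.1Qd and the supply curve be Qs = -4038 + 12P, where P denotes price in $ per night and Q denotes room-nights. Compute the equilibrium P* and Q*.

P* = 401, Q* = 774

In direct form, Qd = 4784 - 10P.
Set Qd = Qs: 4784 - 10P = -4038 + 12P, so 8822 = 22P and P* = 401.
Then Q* = 4784 - 10(401) = 774.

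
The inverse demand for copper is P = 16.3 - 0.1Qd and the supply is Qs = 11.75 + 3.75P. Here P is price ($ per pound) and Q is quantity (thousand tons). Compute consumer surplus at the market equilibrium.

Rewriting in direct form: Qd = 163 - 10P.
The market clears where 163 - 10P = 11.75 + 3.75P. Rearranging, 13.75P = 151.25, hence P* = 11.
Then Q* = 163 - 10(11) = 53.
Demand choke price (Qd = 0): P = 163/10 = 16.3. Consumer surplus = ½ × (16.3 - 11) × 53 = 140.45.

Consumer surplus = 140.45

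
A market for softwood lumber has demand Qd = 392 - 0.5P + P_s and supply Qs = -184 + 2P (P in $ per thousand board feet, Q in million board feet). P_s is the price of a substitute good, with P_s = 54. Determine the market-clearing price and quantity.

With P_s = 54, demand is Qd = 446 - 0.5P.
Equating demand and supply, 446 - 0.5P = -184 + 2P gives 2.5P = 630, so P* = 252.
Plugging P* into demand: Q* = 446 - 0.5(252) = 320.

P* = 252, Q* = 320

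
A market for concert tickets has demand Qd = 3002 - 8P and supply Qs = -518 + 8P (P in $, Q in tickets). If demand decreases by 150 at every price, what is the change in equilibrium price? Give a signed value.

Set Qd = Qs: 3002 - 8P = -518 + 8P, so 3520 = 16P and P* = 220.
Then Q* = 3002 - 8(220) = 1242.
After the shift, demand is Qd = 2852 - 8P.
New equilibrium: 3370 = 16P, so P = 210.625 and Q = 1167.
ΔP = 210.625 - 220 = -9.375.

ΔP = -9.375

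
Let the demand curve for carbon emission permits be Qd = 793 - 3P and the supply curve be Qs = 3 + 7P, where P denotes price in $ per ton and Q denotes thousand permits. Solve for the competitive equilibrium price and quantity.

The market clears where 793 - 3P = 3 + 7P. Rearranging, 10P = 790, hence P* = 79.
From the demand curve, Q* = 793 - 3(79) = 556.

P* = 79, Q* = 556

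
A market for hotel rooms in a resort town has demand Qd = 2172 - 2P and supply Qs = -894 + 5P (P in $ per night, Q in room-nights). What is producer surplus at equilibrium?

Producer surplus = 167961.6

The market clears where 2172 - 2P = -894 + 5P. Rearranging, 7P = 3066, hence P* = 438.
Plugging P* into demand: Q* = 2172 - 2(438) = 1296.
Supply choke price (Qs = 0): P = 178.8. Producer surplus = ½ × (438 - 178.8) × 1296 = 167961.6.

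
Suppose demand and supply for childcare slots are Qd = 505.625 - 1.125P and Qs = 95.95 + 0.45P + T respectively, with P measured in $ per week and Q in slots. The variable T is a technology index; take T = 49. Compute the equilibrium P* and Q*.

P* = 229, Q* = 248

With T = 49, supply is Qs = 144.95 + 0.45P.
Equating demand and supply, 505.625 - 1.125P = 144.95 + 0.45P gives 1.575P = 360.675, so P* = 229.
Substitute back: Q* = 505.625 - 1.125(229) = 248.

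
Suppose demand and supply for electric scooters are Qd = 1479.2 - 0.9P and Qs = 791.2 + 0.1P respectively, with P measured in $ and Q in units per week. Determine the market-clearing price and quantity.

P* = 688, Q* = 860

At equilibrium Qd = Qs, so 1479.2 - 0.9P = 791.2 + 0.1P; collecting terms, 688 = P and P* = 688.
From the demand curve, Q* = 1479.2 - 0.9(688) = 860.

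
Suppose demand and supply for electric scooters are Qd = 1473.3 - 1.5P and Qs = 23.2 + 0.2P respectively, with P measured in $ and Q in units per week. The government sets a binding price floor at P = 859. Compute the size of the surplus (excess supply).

At P = 859: Qd = 184.8 and Qs = 195.
Surplus = Qs - Qd = 195 - 184.8 = 10.2.

Surplus = 10.2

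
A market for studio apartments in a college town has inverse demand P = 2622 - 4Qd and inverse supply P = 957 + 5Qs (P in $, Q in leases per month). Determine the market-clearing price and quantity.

P* = 1882, Q* = 185

Inverting to quantity form: Qd = 655.5 - 0.25P and Qs = -191.4 + 0.2P.
Equating demand and supply, 655.5 - 0.25P = -191.4 + 0.2P gives 0.45P = 846.9, so P* = 1882.
Substitute back: Q* = 655.5 - 0.25(1882) = 185.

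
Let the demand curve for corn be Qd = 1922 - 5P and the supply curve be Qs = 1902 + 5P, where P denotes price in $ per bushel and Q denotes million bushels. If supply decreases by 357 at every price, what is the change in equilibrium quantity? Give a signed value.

At equilibrium Qd = Qs, so 1922 - 5P = 1902 + 5P; collecting terms, 20 = 10P and P* = 2.
Plugging P* into demand: Q* = 1922 - 5(2) = 1912.
After the shift, supply is Qs = 1545 + 5P.
The new intersection has 377 = 10P, i.e. P = 37.7, Q = 1733.5.
ΔQ = 1733.5 - 1912 = -178.5.

ΔQ = -178.5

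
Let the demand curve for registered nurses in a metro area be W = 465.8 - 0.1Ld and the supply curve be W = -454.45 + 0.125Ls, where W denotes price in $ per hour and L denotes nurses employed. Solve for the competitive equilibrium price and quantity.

Solving each curve for L: Ld = 4658 - 10W and Ls = 3635.6 + 8W.
At equilibrium Ld = Ls, so 4658 - 10W = 3635.6 + 8W; collecting terms, 1022.4 = 18W and W* = 56.8.
Substitute back: L* = 4658 - 10(56.8) = 4090.

W* = 56.8, L* = 4090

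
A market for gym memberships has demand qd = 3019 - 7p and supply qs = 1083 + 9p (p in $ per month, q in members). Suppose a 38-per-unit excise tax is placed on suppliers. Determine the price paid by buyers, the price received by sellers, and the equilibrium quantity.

p_b = 142.375, p_s = 104.375, q = 2022.375

With a tax of 38 on suppliers, they supply based on the net price p_s = p_b - 38, so qs = 741 + 9p_b.
Set qd = qs: 3019 - 7p_b = 741 + 9p_b, so 2278 = 16p_b and p_b = 142.375.
So p_s = 104.375 and the quantity traded is q = 3019 - 7(142.375) = 2022.375.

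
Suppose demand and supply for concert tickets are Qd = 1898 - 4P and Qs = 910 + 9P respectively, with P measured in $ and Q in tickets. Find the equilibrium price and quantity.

P* = 76, Q* = 1594

Equating demand and supply, 1898 - 4P = 910 + 9P gives 13P = 988, so P* = 76.
From the demand curve, Q* = 1898 - 4(76) = 1594.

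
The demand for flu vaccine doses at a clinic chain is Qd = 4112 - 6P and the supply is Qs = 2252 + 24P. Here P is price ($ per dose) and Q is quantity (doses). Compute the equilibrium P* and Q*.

The market clears where 4112 - 6P = 2252 + 24P. Rearranging, 30P = 1860, hence P* = 62.
Plugging P* into demand: Q* = 4112 - 6(62) = 3740.

P* = 62, Q* = 3740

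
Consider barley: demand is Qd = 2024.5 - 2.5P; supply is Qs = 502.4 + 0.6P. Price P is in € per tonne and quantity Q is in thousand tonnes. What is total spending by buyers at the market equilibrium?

Total spending by buyers = 391327

The market clears where 2024.5 - 2.5P = 502.4 + 0.6P. Rearranging, 3.1P = 1522.1, hence P* = 491.
From the demand curve, Q* = 2024.5 - 2.5(491) = 797.
Total spending by buyers = P* × Q* = 491 × 797 = 391327.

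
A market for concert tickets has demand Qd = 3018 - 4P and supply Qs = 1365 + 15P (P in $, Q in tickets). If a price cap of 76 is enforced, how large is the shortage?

Shortage = 209

At P = 76: Qd = 2714 and Qs = 2505.
Shortage = Qd - Qs = 2714 - 2505 = 209.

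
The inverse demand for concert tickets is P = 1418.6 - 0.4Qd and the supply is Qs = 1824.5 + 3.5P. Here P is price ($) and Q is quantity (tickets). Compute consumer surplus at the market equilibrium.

Consumer surplus = 1600648.2

Solving each curve for Q: Qd = 3546.5 - 2.5P.
At equilibrium Qd = Qs, so 3546.5 - 2.5P = 1824.5 + 3.5P; collecting terms, 1722 = 6P and P* = 287.
From the demand curve, Q* = 3546.5 - 2.5(287) = 2829.
Demand choke price (Qd = 0): P = 3546.5/2.5 = 1418.6. Consumer surplus = ½ × (1418.6 - 287) × 2829 = 1600648.2.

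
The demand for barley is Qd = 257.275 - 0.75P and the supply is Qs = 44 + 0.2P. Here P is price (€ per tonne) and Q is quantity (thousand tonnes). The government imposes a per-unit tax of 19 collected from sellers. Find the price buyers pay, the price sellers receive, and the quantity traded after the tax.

With a tax of 19 on sellers, they supply based on the net price P_s = P_b - 19, so Qs = 40.2 + 0.2P_b.
Equate demand and the shifted supply: 257.275 - 0.75P_b = 40.2 + 0.2P_b, giving 0.95P_b = 217.075, so P_b = 228.5.
So P_s = 209.5 and the quantity traded is Q = 257.275 - 0.75(228.5) = 85.9.

P_b = 228.5, P_s = 209.5, Q = 85.9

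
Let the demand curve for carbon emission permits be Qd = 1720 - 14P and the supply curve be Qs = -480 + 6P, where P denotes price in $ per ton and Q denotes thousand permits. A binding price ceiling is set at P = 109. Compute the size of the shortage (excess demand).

Evaluating both curves at the ceiling price 109 gives Qd = 194, Qs = 174.
Shortage = Qd - Qs = 194 - 174 = 20.

Shortage = 20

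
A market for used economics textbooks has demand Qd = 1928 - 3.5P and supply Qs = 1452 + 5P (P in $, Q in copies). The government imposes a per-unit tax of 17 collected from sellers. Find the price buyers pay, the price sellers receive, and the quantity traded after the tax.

With a tax of 17 on sellers, they supply based on the net price P_s = P_b - 17, so Qs = 1367 + 5P_b.
Equate demand and the shifted supply: 1928 - 3.5P_b = 1367 + 5P_b, giving 8.5P_b = 561, so P_b = 66.
Then P_s = 66 - 17 = 49 and Q = 1928 - 3.5(66) = 1697.

P_b = 66, P_s = 49, Q = 1697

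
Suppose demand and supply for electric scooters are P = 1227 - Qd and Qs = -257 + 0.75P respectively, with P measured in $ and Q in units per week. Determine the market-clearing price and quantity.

Solving each curve for Q: Qd = 1227 - P.
At equilibrium Qd = Qs, so 1227 - P = -257 + 0.75P; collecting terms, 1484 = 1.75P and P* = 848.
Plugging P* into demand: Q* = 1227 - 848 = 379.

P* = 848, Q* = 379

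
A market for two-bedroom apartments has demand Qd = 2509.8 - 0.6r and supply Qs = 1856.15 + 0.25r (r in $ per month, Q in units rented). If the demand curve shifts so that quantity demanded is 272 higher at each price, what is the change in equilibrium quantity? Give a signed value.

ΔQ = 80

Equating demand and supply, 2509.8 - 0.6r = 1856.15 + 0.25r gives 0.85r = 653.65, so r* = 769.
Plugging r* into demand: Q* = 2509.8 - 0.6(769) = 2048.4.
After the shift, demand is Qd = 2781.8 - 0.6r.
New equilibrium: 925.65 = 0.85r, so r = 1089 and Q = 2128.4.
ΔQ = 2128.4 - 2048.4 = 80.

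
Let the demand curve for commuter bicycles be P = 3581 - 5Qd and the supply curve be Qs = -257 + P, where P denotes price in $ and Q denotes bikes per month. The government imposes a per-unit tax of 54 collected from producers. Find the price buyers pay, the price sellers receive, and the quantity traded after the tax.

Solving each curve for Q: Qd = 716.2 - 0.2P.
The tax drives a wedge P_b - P_s = 54. Substituting P_s = P_b - 54 into supply: Qs = -311 + P_b.
Set Qd = Qs: 716.2 - 0.2P_b = -311 + P_b, so 1027.2 = 1.2P_b and P_b = 856.
Then P_s = 856 - 54 = 802 and Q = 716.2 - 0.2(856) = 545.

P_b = 856, P_s = 802, Q = 545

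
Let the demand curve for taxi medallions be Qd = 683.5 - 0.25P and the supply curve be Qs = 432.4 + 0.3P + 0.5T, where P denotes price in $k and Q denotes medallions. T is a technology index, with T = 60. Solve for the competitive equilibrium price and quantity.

P* = 402, Q* = 583

With T = 60, supply is Qs = 462.4 + 0.3P.
Equating demand and supply, 683.5 - 0.25P = 462.4 + 0.3P gives 0.55P = 221.1, so P* = 402.
Plugging P* into demand: Q* = 683.5 - 0.25(402) = 583.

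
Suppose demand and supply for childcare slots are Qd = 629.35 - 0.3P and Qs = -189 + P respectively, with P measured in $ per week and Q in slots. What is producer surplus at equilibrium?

Producer surplus = 97020.125

At equilibrium Qd = Qs, so 629.35 - 0.3P = -189 + P; collecting terms, 818.35 = 1.3P and P* = 629.5.
Then Q* = 629.35 - 0.3(629.5) = 440.5.
Supply choke price (Qs = 0): P = 189. Producer surplus = ½ × (629.5 - 189) × 440.5 = 97020.125.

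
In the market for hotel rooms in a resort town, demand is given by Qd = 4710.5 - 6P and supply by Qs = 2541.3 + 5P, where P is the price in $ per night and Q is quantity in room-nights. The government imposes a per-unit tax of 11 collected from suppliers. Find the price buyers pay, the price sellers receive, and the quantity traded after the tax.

P_b = 202.2, P_s = 191.2, Q = 3497.3

The tax drives a wedge P_b - P_s = 11. Substituting P_s = P_b - 11 into supply: Qs = 2486.3 + 5P_b.
Equate demand and the shifted supply: 4710.5 - 6P_b = 2486.3 + 5P_b, giving 11P_b = 2224.2, so P_b = 202.2.
Then P_s = 202.2 - 11 = 191.2 and Q = 4710.5 - 6(202.2) = 3497.3.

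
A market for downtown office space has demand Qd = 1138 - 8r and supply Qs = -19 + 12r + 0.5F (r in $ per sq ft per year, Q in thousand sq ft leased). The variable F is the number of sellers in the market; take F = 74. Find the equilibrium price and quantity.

r* = 56, Q* = 690

With F = 74, supply is Qs = 18 + 12r.
The market clears where 1138 - 8r = 18 + 12r. Rearranging, 20r = 1120, hence r* = 56.
Then Q* = 1138 - 8(56) = 690.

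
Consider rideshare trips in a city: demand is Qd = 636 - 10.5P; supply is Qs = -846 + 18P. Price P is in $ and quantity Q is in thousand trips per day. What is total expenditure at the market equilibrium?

Total expenditure = 4680

At equilibrium Qd = Qs, so 636 - 10.5P = -846 + 18P; collecting terms, 1482 = 28.5P and P* = 52.
Substitute back: Q* = 636 - 10.5(52) = 90.
Total expenditure = P* × Q* = 52 × 90 = 4680.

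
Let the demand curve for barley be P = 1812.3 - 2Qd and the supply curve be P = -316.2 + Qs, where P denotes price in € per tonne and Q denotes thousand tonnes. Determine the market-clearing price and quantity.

P* = 393.3, Q* = 709.5

In direct form, Qd = 906.15 - 0.5P and Qs = 316.2 + P.
At equilibrium Qd = Qs, so 906.15 - 0.5P = 316.2 + P; collecting terms, 589.95 = 1.5P and P* = 393.3.
Plugging P* into demand: Q* = 906.15 - 0.5(393.3) = 709.5.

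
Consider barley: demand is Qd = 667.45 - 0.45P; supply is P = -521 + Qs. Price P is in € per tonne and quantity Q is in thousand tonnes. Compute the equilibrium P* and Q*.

P* = 101, Q* = 622

Solving each curve for Q: Qs = 521 + P.
At equilibrium Qd = Qs, so 667.45 - 0.45P = 521 + P; collecting terms, 146.45 = 1.45P and P* = 101.
Then Q* = 667.45 - 0.45(101) = 622.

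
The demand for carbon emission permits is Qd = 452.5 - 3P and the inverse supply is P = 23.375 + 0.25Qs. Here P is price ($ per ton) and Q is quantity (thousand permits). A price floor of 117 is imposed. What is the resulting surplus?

Surplus = 273

Inverting to quantity form: Qs = -93.5 + 4P.
Evaluating both curves at the floor price 117 gives Qd = 101.5, Qs = 374.5.
Surplus = Qs - Qd = 374.5 - 101.5 = 273.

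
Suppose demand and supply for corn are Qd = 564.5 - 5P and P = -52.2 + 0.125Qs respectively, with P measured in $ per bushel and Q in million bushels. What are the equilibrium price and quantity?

P* = 11.3, Q* = 508

Rewriting in direct form: Qs = 417.6 + 8P.
Equating demand and supply, 564.5 - 5P = 417.6 + 8P gives 13P = 146.9, so P* = 11.3.
Then Q* = 564.5 - 5(11.3) = 508.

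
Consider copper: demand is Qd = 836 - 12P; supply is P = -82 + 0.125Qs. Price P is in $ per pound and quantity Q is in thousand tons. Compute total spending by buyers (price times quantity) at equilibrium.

Total spending by buyers = 6552

In direct form, Qs = 656 + 8P.
At equilibrium Qd = Qs, so 836 - 12P = 656 + 8P; collecting terms, 180 = 20P and P* = 9.
Plugging P* into demand: Q* = 836 - 12(9) = 728.
Total spending by buyers = P* × Q* = 9 × 728 = 6552.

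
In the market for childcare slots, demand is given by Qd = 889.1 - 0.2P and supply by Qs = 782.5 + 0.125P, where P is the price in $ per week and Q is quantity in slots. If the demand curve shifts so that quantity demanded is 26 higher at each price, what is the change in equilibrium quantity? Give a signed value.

At equilibrium Qd = Qs, so 889.1 - 0.2P = 782.5 + 0.125P; collecting terms, 106.6 = 0.325P and P* = 328.
Plugging P* into demand: Q* = 889.1 - 0.2(328) = 823.5.
After the shift, demand is Qd = 915.1 - 0.2P.
New equilibrium: 132.6 = 0.325P, so P = 408 and Q = 833.5.
ΔQ = 833.5 - 823.5 = 10.

ΔQ = 10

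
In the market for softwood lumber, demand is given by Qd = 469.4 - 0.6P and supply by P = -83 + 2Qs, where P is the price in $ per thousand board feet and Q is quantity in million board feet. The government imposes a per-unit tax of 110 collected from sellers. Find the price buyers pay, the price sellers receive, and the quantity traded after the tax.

Rewriting in direct form: Qs = 41.5 + 0.5P.
With a tax of 110 on sellers, they supply based on the net price P_s = P_b - 110, so Qs = -13.5 + 0.5P_b.
Set Qd = Qs: 469.4 - 0.6P_b = -13.5 + 0.5P_b, so 482.9 = 1.1P_b and P_b = 439.
Then P_s = 439 - 110 = 329 and Q = 469.4 - 0.6(439) = 206.

P_b = 439, P_s = 329, Q = 206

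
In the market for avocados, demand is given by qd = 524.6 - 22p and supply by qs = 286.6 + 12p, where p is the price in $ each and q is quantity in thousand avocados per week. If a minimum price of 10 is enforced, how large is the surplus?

Surplus = 102

At p = 10: qd = 304.6 and qs = 406.6.
Surplus = qs - qd = 406.6 - 304.6 = 102.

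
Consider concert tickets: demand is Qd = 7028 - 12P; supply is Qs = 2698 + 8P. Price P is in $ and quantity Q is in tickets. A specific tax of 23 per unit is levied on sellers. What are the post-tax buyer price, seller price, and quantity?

Sellers keep P_s = P_b - 23 per unit, so supply in terms of the buyer price is Qs = 2514 + 8P_b.
Market clearing requires 7028 - 12P_b = 2514 + 8P_b; hence 4514 = 20P_b and P_b = 225.7.
Then P_s = 225.7 - 23 = 202.7 and Q = 7028 - 12(225.7) = 4319.6.

P_b = 225.7, P_s = 202.7, Q = 4319.6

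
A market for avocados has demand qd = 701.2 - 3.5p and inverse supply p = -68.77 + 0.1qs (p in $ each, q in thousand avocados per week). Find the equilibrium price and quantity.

p* = 1, q* = 697.7

Rewriting in direct form: qs = 687.7 + 10p.
Set qd = qs: 701.2 - 3.5p = 687.7 + 10p, so 13.5 = 13.5p and p* = 1.
Substitute back: q* = 701.2 - 3.5(1) = 697.7.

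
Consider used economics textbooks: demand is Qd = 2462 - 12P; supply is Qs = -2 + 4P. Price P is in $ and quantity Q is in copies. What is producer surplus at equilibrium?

The market clears where 2462 - 12P = -2 + 4P. Rearranging, 16P = 2464, hence P* = 154.
Plugging P* into demand: Q* = 2462 - 12(154) = 614.
Supply choke price (Qs = 0): P = 0.5. Producer surplus = ½ × (154 - 0.5) × 614 = 47124.5.

Producer surplus = 47124.5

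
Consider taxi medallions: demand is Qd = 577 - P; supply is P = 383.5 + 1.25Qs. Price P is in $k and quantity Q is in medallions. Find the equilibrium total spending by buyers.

Total spending by buyers = 42226

In direct form, Qs = -306.8 + 0.8P.
Equating demand and supply, 577 - P = -306.8 + 0.8P gives 1.8P = 883.8, so P* = 491.
Then Q* = 577 - 491 = 86.
Total spending by buyers = P* × Q* = 491 × 86 = 42226.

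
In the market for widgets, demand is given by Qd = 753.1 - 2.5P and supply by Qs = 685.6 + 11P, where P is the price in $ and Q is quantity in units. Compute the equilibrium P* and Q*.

P* = 5, Q* = 740.6

At equilibrium Qd = Qs, so 753.1 - 2.5P = 685.6 + 11P; collecting terms, 67.5 = 13.5P and P* = 5.
Plugging P* into demand: Q* = 753.1 - 2.5(5) = 740.6.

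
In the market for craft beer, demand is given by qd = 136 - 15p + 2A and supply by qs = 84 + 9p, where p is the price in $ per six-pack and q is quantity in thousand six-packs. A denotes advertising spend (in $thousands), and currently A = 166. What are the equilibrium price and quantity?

p* = 16, q* = 228

With A = 166, demand is qd = 468 - 15p.
At equilibrium qd = qs, so 468 - 15p = 84 + 9p; collecting terms, 384 = 24p and p* = 16.
Plugging p* into demand: q* = 468 - 15(16) = 228.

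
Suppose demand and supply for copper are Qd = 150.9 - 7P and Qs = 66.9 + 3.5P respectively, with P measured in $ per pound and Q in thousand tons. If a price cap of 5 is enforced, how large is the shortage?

Shortage = 31.5

At P = 5: Qd = 115.9 and Qs = 84.4.
Shortage = Qd - Qs = 115.9 - 84.4 = 31.5.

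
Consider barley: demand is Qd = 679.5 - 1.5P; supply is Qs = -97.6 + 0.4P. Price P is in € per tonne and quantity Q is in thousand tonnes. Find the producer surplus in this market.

Producer surplus = 5445

Equating demand and supply, 679.5 - 1.5P = -97.6 + 0.4P gives 1.9P = 777.1, so P* = 409.
Plugging P* into demand: Q* = 679.5 - 1.5(409) = 66.
Supply choke price (Qs = 0): P = 244. Producer surplus = ½ × (409 - 244) × 66 = 5445.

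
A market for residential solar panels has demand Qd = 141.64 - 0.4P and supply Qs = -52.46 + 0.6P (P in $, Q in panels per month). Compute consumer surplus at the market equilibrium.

Consumer surplus = 5120

Set Qd = Qs: 141.64 - 0.4P = -52.46 + 0.6P, so 194.1 = P and P* = 194.1.
Then Q* = 141.64 - 0.4(194.1) = 64.
Demand choke price (Qd = 0): P = 141.64/0.4 = 354.1. Consumer surplus = ½ × (354.1 - 194.1) × 64 = 5120.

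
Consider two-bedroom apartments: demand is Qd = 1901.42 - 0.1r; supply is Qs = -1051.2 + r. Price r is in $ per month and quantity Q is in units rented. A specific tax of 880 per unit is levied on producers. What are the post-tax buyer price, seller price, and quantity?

With a tax of 880 on producers, they supply based on the net price r_s = r_b - 880, so Qs = -1931.2 + r_b.
Market clearing requires 1901.42 - 0.1r_b = -1931.2 + r_b; hence 3832.62 = 1.1r_b and r_b = 3484.2.
Then r_s = 3484.2 - 880 = 2604.2 and Q = 1901.42 - 0.1(3484.2) = 1553.

r_b = 3484.2, r_s = 2604.2, Q = 1553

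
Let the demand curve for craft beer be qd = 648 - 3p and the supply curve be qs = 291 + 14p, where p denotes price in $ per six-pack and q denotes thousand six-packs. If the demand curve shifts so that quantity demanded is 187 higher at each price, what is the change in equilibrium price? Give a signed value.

At equilibrium qd = qs, so 648 - 3p = 291 + 14p; collecting terms, 357 = 17p and p* = 21.
From the demand curve, q* = 648 - 3(21) = 585.
After the shift, demand is qd = 835 - 3p.
New equilibrium: 544 = 17p, so p = 32 and q = 739.
Δp = 32 - 21 = 11.

Δp = 11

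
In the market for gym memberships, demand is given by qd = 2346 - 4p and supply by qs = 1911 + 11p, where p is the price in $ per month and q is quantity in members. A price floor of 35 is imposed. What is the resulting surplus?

Surplus = 90

With p fixed at 35, quantity demanded is 2206 and quantity supplied is 2296.
Surplus = qs - qd = 2296 - 2206 = 90.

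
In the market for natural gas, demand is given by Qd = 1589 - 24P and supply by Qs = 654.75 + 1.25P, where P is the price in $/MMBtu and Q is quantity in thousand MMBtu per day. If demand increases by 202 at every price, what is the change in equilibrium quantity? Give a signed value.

The market clears where 1589 - 24P = 654.75 + 1.25P. Rearranging, 25.25P = 934.25, hence P* = 37.
Plugging P* into demand: Q* = 1589 - 24(37) = 701.
After the shift, demand is Qd = 1791 - 24P.
The new intersection has 1136.25 = 25.25P, i.e. P = 45, Q = 711.
ΔQ = 711 - 701 = 10.

ΔQ = 10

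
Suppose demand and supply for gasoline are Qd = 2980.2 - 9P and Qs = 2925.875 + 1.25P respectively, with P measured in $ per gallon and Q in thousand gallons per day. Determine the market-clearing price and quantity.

Equating demand and supply, 2980.2 - 9P = 2925.875 + 1.25P gives 10.25P = 54.325, so P* = 5.3.
Plugging P* into demand: Q* = 2980.2 - 9(5.3) = 2932.5.

P* = 5.3, Q* = 2932.5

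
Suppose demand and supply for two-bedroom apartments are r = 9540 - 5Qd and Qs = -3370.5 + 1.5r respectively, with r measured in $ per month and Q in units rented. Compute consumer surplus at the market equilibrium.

Solving each curve for Q: Qd = 1908 - 0.2r.
At equilibrium Qd = Qs, so 1908 - 0.2r = -3370.5 + 1.5r; collecting terms, 5278.5 = 1.7r and r* = 3105.
From the demand curve, Q* = 1908 - 0.2(3105) = 1287.
Demand choke price (Qd = 0): r = 1908/0.2 = 9540. Consumer surplus = ½ × (9540 - 3105) × 1287 = 4140922.5.

Consumer surplus = 4140922.5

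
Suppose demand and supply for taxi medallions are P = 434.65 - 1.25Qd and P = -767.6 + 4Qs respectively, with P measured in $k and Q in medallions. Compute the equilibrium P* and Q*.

P* = 148.4, Q* = 229

Rewriting in direct form: Qd = 347.72 - 0.8P and Qs = 191.9 + 0.25P.
Equating demand and supply, 347.72 - 0.8P = 191.9 + 0.25P gives 1.05P = 155.82, so P* = 148.4.
Plugging P* into demand: Q* = 347.72 - 0.8(148.4) = 229.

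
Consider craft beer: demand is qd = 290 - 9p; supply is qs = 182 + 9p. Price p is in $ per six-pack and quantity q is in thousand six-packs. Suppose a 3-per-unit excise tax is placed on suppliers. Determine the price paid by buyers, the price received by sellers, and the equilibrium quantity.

p_b = 7.5, p_s = 4.5, q = 222.5

Suppliers keep p_s = p_b - 3 per unit, so supply in terms of the buyer price is qs = 155 + 9p_b.
Equate demand and the shifted supply: 290 - 9p_b = 155 + 9p_b, giving 18p_b = 135, so p_b = 7.5.
So p_s = 4.5 and the quantity traded is q = 290 - 9(7.5) = 222.5.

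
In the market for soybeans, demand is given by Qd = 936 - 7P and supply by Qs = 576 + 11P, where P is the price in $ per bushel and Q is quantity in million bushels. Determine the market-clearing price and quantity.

The market clears where 936 - 7P = 576 + 11P. Rearranging, 18P = 360, hence P* = 20.
Then Q* = 936 - 7(20) = 796.

P* = 20, Q* = 796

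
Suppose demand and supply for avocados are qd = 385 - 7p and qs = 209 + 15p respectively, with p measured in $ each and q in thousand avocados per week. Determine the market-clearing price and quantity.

Equating demand and supply, 385 - 7p = 209 + 15p gives 22p = 176, so p* = 8.
Substitute back: q* = 385 - 7(8) = 329.

p* = 8, q* = 329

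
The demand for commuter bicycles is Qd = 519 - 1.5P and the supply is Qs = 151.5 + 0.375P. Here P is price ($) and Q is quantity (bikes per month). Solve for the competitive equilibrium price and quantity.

Set Qd = Qs: 519 - 1.5P = 151.5 + 0.375P, so 367.5 = 1.875P and P* = 196.
Plugging P* into demand: Q* = 519 - 1.5(196) = 225.

P* = 196, Q* = 225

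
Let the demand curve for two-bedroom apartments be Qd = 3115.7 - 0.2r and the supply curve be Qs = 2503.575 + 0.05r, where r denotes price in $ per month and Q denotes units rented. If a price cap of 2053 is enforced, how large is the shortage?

Shortage = 98.875

With r fixed at 2053, quantity demanded is 2705.1 and quantity supplied is 2606.225.
Shortage = Qd - Qs = 2705.1 - 2606.225 = 98.875.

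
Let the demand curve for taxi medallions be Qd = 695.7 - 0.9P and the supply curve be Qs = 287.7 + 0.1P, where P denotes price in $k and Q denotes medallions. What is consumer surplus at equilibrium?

At equilibrium Qd = Qs, so 695.7 - 0.9P = 287.7 + 0.1P; collecting terms, 408 = P and P* = 408.
From the demand curve, Q* = 695.7 - 0.9(408) = 328.5.
Demand choke price (Qd = 0): P = 695.7/0.9 = 773. Consumer surplus = ½ × (773 - 408) × 328.5 = 59951.25.

Consumer surplus = 59951.25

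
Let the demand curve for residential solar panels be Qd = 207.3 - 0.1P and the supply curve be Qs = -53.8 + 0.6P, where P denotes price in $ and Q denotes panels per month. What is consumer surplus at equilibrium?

The market clears where 207.3 - 0.1P = -53.8 + 0.6P. Rearranging, 0.7P = 261.1, hence P* = 373.
Then Q* = 207.3 - 0.1(373) = 170.
Demand choke price (Qd = 0): P = 207.3/0.1 = 2073. Consumer surplus = ½ × (2073 - 373) × 170 = 144500.

Consumer surplus = 144500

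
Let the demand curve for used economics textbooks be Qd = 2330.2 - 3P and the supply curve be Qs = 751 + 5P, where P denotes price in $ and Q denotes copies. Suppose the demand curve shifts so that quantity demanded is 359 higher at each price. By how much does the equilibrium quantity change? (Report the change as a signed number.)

ΔQ = 224.375

Set Qd = Qs: 2330.2 - 3P = 751 + 5P, so 1579.2 = 8P and P* = 197.4.
Substitute back: Q* = 2330.2 - 3(197.4) = 1738.
After the shift, demand is Qd = 2689.2 - 3P.
Re-solving, 8P = 1938.2 gives P = 242.275 and Q = 1962.375.
ΔQ = 1962.375 - 1738 = 224.375.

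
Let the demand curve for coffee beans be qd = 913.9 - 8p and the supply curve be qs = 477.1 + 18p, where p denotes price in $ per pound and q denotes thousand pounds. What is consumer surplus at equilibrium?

Consumer surplus = 37976.265625

At equilibrium qd = qs, so 913.9 - 8p = 477.1 + 18p; collecting terms, 436.8 = 26p and p* = 16.8.
Plugging p* into demand: q* = 913.9 - 8(16.8) = 779.5.
Demand choke price (qd = 0): p = 913.9/8 = 114.2375. Consumer surplus = ½ × (114.2375 - 16.8) × 779.5 = 37976.265625.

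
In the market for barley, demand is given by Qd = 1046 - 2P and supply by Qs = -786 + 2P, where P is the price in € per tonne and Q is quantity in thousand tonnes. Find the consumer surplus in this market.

Consumer surplus = 4225

At equilibrium Qd = Qs, so 1046 - 2P = -786 + 2P; collecting terms, 1832 = 4P and P* = 458.
Then Q* = 1046 - 2(458) = 130.
Demand choke price (Qd = 0): P = 1046/2 = 523. Consumer surplus = ½ × (523 - 458) × 130 = 4225.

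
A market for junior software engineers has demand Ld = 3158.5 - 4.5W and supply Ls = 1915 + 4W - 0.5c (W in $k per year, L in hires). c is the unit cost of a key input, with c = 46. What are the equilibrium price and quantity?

W* = 149, L* = 2488

With c = 46, supply is Ls = 1892 + 4W.
Equating demand and supply, 3158.5 - 4.5W = 1892 + 4W gives 8.5W = 1266.5, so W* = 149.
Then L* = 3158.5 - 4.5(149) = 2488.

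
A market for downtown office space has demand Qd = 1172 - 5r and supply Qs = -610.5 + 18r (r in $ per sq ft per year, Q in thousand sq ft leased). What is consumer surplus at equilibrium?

Consumer surplus = 61544.025

Equating demand and supply, 1172 - 5r = -610.5 + 18r gives 23r = 1782.5, so r* = 77.5.
Plugging r* into demand: Q* = 1172 - 5(77.5) = 784.5.
Demand choke price (Qd = 0): r = 1172/5 = 234.4. Consumer surplus = ½ × (234.4 - 77.5) × 784.5 = 61544.025.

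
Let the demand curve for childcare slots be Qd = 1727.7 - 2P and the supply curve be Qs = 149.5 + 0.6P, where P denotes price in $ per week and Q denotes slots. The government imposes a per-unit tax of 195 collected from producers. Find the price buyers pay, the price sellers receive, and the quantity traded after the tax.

The tax drives a wedge P_b - P_s = 195. Substituting P_s = P_b - 195 into supply: Qs = 32.5 + 0.6P_b.
Equate demand and the shifted supply: 1727.7 - 2P_b = 32.5 + 0.6P_b, giving 2.6P_b = 1695.2, so P_b = 652.
So P_s = 457 and the quantity traded is Q = 1727.7 - 2(652) = 423.7.

P_b = 652, P_s = 457, Q = 423.7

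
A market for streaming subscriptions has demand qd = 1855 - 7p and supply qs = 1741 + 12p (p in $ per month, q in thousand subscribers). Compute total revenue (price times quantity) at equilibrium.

Equating demand and supply, 1855 - 7p = 1741 + 12p gives 19p = 114, so p* = 6.
From the demand curve, q* = 1855 - 7(6) = 1813.
Total revenue = p* × q* = 6 × 1813 = 10878.

Total revenue = 10878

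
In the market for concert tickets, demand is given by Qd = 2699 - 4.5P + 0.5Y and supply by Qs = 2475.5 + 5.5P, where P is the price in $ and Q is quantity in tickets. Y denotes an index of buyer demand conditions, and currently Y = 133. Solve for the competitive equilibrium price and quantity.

P* = 29, Q* = 2635

With Y = 133, demand is Qd = 2765.5 - 4.5P.
At equilibrium Qd = Qs, so 2765.5 - 4.5P = 2475.5 + 5.5P; collecting terms, 290 = 10P and P* = 29.
Substitute back: Q* = 2765.5 - 4.5(29) = 2635.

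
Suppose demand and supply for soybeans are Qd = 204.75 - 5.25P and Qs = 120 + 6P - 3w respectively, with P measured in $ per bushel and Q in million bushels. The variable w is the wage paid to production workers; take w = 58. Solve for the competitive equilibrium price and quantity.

P* = 23, Q* = 84

With w = 58, supply is Qs = -54 + 6P.
At equilibrium Qd = Qs, so 204.75 - 5.25P = -54 + 6P; collecting terms, 258.75 = 11.25P and P* = 23.
Then Q* = 204.75 - 5.25(23) = 84.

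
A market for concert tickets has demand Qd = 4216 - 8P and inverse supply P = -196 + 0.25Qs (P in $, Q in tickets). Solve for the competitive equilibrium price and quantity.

Inverting to quantity form: Qs = 784 + 4P.
Equating demand and supply, 4216 - 8P = 784 + 4P gives 12P = 3432, so P* = 286.
Plugging P* into demand: Q* = 4216 - 8(286) = 1928.

P* = 286, Q* = 1928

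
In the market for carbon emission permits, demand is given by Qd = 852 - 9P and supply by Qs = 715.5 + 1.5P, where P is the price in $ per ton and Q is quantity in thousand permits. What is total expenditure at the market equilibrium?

Total expenditure = 9555

The market clears where 852 - 9P = 715.5 + 1.5P. Rearranging, 10.5P = 136.5, hence P* = 13.
From the demand curve, Q* = 852 - 9(13) = 735.
Total expenditure = P* × Q* = 13 × 735 = 9555.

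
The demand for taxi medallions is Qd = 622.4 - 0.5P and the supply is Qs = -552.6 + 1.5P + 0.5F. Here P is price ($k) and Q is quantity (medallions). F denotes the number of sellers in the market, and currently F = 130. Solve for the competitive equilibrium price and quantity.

P* = 555, Q* = 344.9

With F = 130, supply is Qs = -487.6 + 1.5P.
Set Qd = Qs: 622.4 - 0.5P = -487.6 + 1.5P, so 1110 = 2P and P* = 555.
Then Q* = 622.4 - 0.5(555) = 344.9.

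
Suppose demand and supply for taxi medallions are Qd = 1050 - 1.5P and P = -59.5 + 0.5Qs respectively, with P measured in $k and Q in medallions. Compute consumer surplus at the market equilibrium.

Rewriting in direct form: Qs = 119 + 2P.
At equilibrium Qd = Qs, so 1050 - 1.5P = 119 + 2P; collecting terms, 931 = 3.5P and P* = 266.
From the demand curve, Q* = 1050 - 1.5(266) = 651.
Demand choke price (Qd = 0): P = 1050/1.5 = 700. Consumer surplus = ½ × (700 - 266) × 651 = 141267.

Consumer surplus = 141267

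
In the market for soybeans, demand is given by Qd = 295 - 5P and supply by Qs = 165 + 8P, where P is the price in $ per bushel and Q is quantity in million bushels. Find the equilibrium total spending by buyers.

The market clears where 295 - 5P = 165 + 8P. Rearranging, 13P = 130, hence P* = 10.
Substitute back: Q* = 295 - 5(10) = 245.
Total spending by buyers = P* × Q* = 10 × 245 = 2450.

Total spending by buyers = 2450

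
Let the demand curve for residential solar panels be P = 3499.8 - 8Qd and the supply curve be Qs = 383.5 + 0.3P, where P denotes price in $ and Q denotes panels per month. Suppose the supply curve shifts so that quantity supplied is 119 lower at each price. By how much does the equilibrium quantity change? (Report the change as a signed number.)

ΔQ = -35

Inverting to quantity form: Qd = 437.475 - 0.125P.
At equilibrium Qd = Qs, so 437.475 - 0.125P = 383.5 + 0.3P; collecting terms, 53.975 = 0.425P and P* = 127.
Then Q* = 437.475 - 0.125(127) = 421.6.
After the shift, supply is Qs = 264.5 + 0.3P.
The new intersection has 172.975 = 0.425P, i.e. P = 407, Q = 386.6.
ΔQ = 386.6 - 421.6 = -35.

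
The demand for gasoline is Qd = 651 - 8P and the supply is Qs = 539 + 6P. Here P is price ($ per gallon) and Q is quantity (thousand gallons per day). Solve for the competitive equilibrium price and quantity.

Equating demand and supply, 651 - 8P = 539 + 6P gives 14P = 112, so P* = 8.
Plugging P* into demand: Q* = 651 - 8(8) = 587.

P* = 8, Q* = 587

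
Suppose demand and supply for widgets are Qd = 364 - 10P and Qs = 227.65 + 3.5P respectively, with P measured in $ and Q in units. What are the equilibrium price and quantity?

P* = 10.1, Q* = 263

The market clears where 364 - 10P = 227.65 + 3.5P. Rearranging, 13.5P = 136.35, hence P* = 10.1.
From the demand curve, Q* = 364 - 10(10.1) = 263.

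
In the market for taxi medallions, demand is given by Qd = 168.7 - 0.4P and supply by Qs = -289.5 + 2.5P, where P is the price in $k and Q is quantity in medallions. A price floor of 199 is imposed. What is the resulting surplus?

Surplus = 118.9

Evaluating both curves at the floor price 199 gives Qd = 89.1, Qs = 208.
Surplus = Qs - Qd = 208 - 89.1 = 118.9.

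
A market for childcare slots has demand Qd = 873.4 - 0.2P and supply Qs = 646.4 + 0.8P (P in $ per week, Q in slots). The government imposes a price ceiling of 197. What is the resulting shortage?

Shortage = 30

With P fixed at 197, quantity demanded is 834 and quantity supplied is 804.
Shortage = Qd - Qs = 834 - 804 = 30.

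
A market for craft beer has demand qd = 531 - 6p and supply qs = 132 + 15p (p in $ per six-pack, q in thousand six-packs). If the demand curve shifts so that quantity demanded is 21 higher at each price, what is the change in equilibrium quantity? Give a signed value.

The market clears where 531 - 6p = 132 + 15p. Rearranging, 21p = 399, hence p* = 19.
Substitute back: q* = 531 - 6(19) = 417.
After the shift, demand is qd = 552 - 6p.
Re-solving, 21p = 420 gives p = 20 and q = 432.
Δq = 432 - 417 = 15.

Δq = 15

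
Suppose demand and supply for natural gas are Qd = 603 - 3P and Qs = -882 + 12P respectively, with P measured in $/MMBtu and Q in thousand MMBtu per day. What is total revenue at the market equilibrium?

Equating demand and supply, 603 - 3P = -882 + 12P gives 15P = 1485, so P* = 99.
Substitute back: Q* = 603 - 3(99) = 306.
Total revenue = P* × Q* = 99 × 306 = 30294.

Total revenue = 30294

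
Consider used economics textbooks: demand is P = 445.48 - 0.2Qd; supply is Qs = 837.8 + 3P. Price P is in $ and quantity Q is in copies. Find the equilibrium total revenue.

Rewriting in direct form: Qd = 2227.4 - 5P.
The market clears where 2227.4 - 5P = 837.8 + 3P. Rearranging, 8P = 1389.6, hence P* = 173.7.
From the demand curve, Q* = 2227.4 - 5(173.7) = 1358.9.
Total revenue = P* × Q* = 173.7 × 1358.9 = 236040.93.

Total revenue = 236040.93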